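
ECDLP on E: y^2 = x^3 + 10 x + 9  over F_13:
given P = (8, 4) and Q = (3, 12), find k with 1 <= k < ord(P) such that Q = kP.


Enumerate multiples of P until we hit Q = (3, 12):
  1P = (8, 4)
  2P = (0, 3)
  3P = (4, 3)
  4P = (10, 2)
  5P = (9, 10)
  6P = (6, 8)
  7P = (3, 12)
Match found at i = 7.

k = 7


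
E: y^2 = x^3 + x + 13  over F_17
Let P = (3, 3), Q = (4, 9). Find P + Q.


P != Q, so use the chord formula.
s = (y2 - y1) / (x2 - x1) = (6) / (1) mod 17 = 6
x3 = s^2 - x1 - x2 mod 17 = 6^2 - 3 - 4 = 12
y3 = s (x1 - x3) - y1 mod 17 = 6 * (3 - 12) - 3 = 11

P + Q = (12, 11)


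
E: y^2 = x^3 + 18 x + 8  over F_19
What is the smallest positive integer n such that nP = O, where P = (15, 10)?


Compute successive multiples of P until we hit O:
  1P = (15, 10)
  2P = (13, 8)
  3P = (11, 13)
  4P = (9, 14)
  5P = (6, 3)
  6P = (4, 7)
  7P = (4, 12)
  8P = (6, 16)
  ... (continuing to 13P)
  13P = O

ord(P) = 13


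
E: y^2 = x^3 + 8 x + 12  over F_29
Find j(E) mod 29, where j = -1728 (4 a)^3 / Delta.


Delta = -16(4 a^3 + 27 b^2) mod 29 = 28
-1728 * (4 a)^3 = -1728 * (4*8)^3 mod 29 = 5
j = 5 * 28^(-1) mod 29 = 24

j = 24 (mod 29)


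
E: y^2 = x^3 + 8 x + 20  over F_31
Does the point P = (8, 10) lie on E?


Check whether y^2 = x^3 + 8 x + 20 (mod 31) for (x, y) = (8, 10).
LHS: y^2 = 10^2 mod 31 = 7
RHS: x^3 + 8 x + 20 = 8^3 + 8*8 + 20 mod 31 = 7
LHS = RHS

Yes, on the curve


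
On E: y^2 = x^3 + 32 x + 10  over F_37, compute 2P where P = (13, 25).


Doubling: s = (3 x1^2 + a) / (2 y1)
s = (3*13^2 + 32) / (2*25) mod 37 = 13
x3 = s^2 - 2 x1 mod 37 = 13^2 - 2*13 = 32
y3 = s (x1 - x3) - y1 mod 37 = 13 * (13 - 32) - 25 = 24

2P = (32, 24)


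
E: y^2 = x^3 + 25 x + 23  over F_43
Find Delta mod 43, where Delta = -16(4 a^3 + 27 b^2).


4 a^3 + 27 b^2 = 4*25^3 + 27*23^2 = 62500 + 14283 = 76783
Delta = -16 * (76783) = -1228528
Delta mod 43 = 25

Delta = 25 (mod 43)


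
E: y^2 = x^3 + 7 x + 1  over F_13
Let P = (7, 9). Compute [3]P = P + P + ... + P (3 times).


k = 3 = 11_2 (binary, LSB first: 11)
Double-and-add from P = (7, 9):
  bit 0 = 1: acc = O + (7, 9) = (7, 9)
  bit 1 = 1: acc = (7, 9) + (8, 7) = (2, 7)

3P = (2, 7)


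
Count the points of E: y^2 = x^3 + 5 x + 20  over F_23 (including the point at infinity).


For each x in F_23, count y with y^2 = x^3 + 5 x + 20 mod 23:
  x = 1: RHS = 3, y in [7, 16]  -> 2 point(s)
  x = 3: RHS = 16, y in [4, 19]  -> 2 point(s)
  x = 4: RHS = 12, y in [9, 14]  -> 2 point(s)
  x = 5: RHS = 9, y in [3, 20]  -> 2 point(s)
  x = 6: RHS = 13, y in [6, 17]  -> 2 point(s)
  x = 9: RHS = 12, y in [9, 14]  -> 2 point(s)
  x = 10: RHS = 12, y in [9, 14]  -> 2 point(s)
  x = 11: RHS = 3, y in [7, 16]  -> 2 point(s)
  x = 17: RHS = 4, y in [2, 21]  -> 2 point(s)
  x = 18: RHS = 8, y in [10, 13]  -> 2 point(s)
  x = 20: RHS = 1, y in [1, 22]  -> 2 point(s)
  x = 21: RHS = 2, y in [5, 18]  -> 2 point(s)
Affine points: 24. Add the point at infinity: total = 25.

#E(F_23) = 25


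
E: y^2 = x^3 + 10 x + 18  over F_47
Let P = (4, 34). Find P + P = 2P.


Doubling: s = (3 x1^2 + a) / (2 y1)
s = (3*4^2 + 10) / (2*34) mod 47 = 5
x3 = s^2 - 2 x1 mod 47 = 5^2 - 2*4 = 17
y3 = s (x1 - x3) - y1 mod 47 = 5 * (4 - 17) - 34 = 42

2P = (17, 42)


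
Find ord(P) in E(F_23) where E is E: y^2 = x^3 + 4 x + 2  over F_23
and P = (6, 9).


Compute successive multiples of P until we hit O:
  1P = (6, 9)
  2P = (4, 6)
  3P = (21, 3)
  4P = (21, 20)
  5P = (4, 17)
  6P = (6, 14)
  7P = O

ord(P) = 7


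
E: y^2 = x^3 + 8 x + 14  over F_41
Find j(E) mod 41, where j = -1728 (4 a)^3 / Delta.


Delta = -16(4 a^3 + 27 b^2) mod 41 = 25
-1728 * (4 a)^3 = -1728 * (4*8)^3 mod 41 = 28
j = 28 * 25^(-1) mod 41 = 29

j = 29 (mod 41)


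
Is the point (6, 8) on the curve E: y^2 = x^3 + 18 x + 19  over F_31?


Check whether y^2 = x^3 + 18 x + 19 (mod 31) for (x, y) = (6, 8).
LHS: y^2 = 8^2 mod 31 = 2
RHS: x^3 + 18 x + 19 = 6^3 + 18*6 + 19 mod 31 = 2
LHS = RHS

Yes, on the curve


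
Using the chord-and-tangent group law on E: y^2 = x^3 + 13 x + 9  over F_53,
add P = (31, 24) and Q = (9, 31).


P != Q, so use the chord formula.
s = (y2 - y1) / (x2 - x1) = (7) / (31) mod 53 = 31
x3 = s^2 - x1 - x2 mod 53 = 31^2 - 31 - 9 = 20
y3 = s (x1 - x3) - y1 mod 53 = 31 * (31 - 20) - 24 = 52

P + Q = (20, 52)


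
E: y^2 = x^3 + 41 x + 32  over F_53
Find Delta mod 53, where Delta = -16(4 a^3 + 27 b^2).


4 a^3 + 27 b^2 = 4*41^3 + 27*32^2 = 275684 + 27648 = 303332
Delta = -16 * (303332) = -4853312
Delta mod 53 = 4

Delta = 4 (mod 53)


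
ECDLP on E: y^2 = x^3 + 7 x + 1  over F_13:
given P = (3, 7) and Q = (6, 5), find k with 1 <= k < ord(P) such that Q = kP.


Enumerate multiples of P until we hit Q = (6, 5):
  1P = (3, 7)
  2P = (6, 8)
  3P = (7, 9)
  4P = (0, 1)
  5P = (1, 10)
  6P = (8, 7)
  7P = (2, 6)
  8P = (9, 0)
  9P = (2, 7)
  10P = (8, 6)
  11P = (1, 3)
  12P = (0, 12)
  13P = (7, 4)
  14P = (6, 5)
Match found at i = 14.

k = 14


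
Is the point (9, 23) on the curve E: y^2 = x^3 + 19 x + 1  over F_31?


Check whether y^2 = x^3 + 19 x + 1 (mod 31) for (x, y) = (9, 23).
LHS: y^2 = 23^2 mod 31 = 2
RHS: x^3 + 19 x + 1 = 9^3 + 19*9 + 1 mod 31 = 2
LHS = RHS

Yes, on the curve


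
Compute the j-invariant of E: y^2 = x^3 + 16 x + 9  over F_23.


Delta = -16(4 a^3 + 27 b^2) mod 23 = 1
-1728 * (4 a)^3 = -1728 * (4*16)^3 mod 23 = 7
j = 7 * 1^(-1) mod 23 = 7

j = 7 (mod 23)


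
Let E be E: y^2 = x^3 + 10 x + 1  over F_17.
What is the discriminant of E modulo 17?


4 a^3 + 27 b^2 = 4*10^3 + 27*1^2 = 4000 + 27 = 4027
Delta = -16 * (4027) = -64432
Delta mod 17 = 15

Delta = 15 (mod 17)


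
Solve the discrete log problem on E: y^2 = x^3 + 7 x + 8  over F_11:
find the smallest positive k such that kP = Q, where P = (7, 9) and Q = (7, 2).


Enumerate multiples of P until we hit Q = (7, 2):
  1P = (7, 9)
  2P = (8, 2)
  3P = (1, 4)
  4P = (4, 10)
  5P = (5, 5)
  6P = (3, 10)
  7P = (10, 0)
  8P = (3, 1)
  9P = (5, 6)
  10P = (4, 1)
  11P = (1, 7)
  12P = (8, 9)
  13P = (7, 2)
Match found at i = 13.

k = 13


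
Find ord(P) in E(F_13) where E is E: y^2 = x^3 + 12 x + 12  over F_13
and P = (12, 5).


Compute successive multiples of P until we hit O:
  1P = (12, 5)
  2P = (1, 5)
  3P = (0, 8)
  4P = (10, 1)
  5P = (8, 3)
  6P = (3, 6)
  7P = (7, 6)
  8P = (6, 12)
  ... (continuing to 19P)
  19P = O

ord(P) = 19


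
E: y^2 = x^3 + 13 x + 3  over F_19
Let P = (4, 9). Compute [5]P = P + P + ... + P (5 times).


k = 5 = 101_2 (binary, LSB first: 101)
Double-and-add from P = (4, 9):
  bit 0 = 1: acc = O + (4, 9) = (4, 9)
  bit 1 = 0: acc unchanged = (4, 9)
  bit 2 = 1: acc = (4, 9) + (12, 5) = (8, 12)

5P = (8, 12)


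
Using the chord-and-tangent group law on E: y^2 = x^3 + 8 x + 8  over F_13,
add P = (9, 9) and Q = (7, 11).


P != Q, so use the chord formula.
s = (y2 - y1) / (x2 - x1) = (2) / (11) mod 13 = 12
x3 = s^2 - x1 - x2 mod 13 = 12^2 - 9 - 7 = 11
y3 = s (x1 - x3) - y1 mod 13 = 12 * (9 - 11) - 9 = 6

P + Q = (11, 6)


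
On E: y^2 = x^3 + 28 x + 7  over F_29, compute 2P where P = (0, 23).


Doubling: s = (3 x1^2 + a) / (2 y1)
s = (3*0^2 + 28) / (2*23) mod 29 = 17
x3 = s^2 - 2 x1 mod 29 = 17^2 - 2*0 = 28
y3 = s (x1 - x3) - y1 mod 29 = 17 * (0 - 28) - 23 = 23

2P = (28, 23)


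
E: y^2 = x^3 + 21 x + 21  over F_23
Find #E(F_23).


For each x in F_23, count y with y^2 = x^3 + 21 x + 21 mod 23:
  x = 2: RHS = 2, y in [5, 18]  -> 2 point(s)
  x = 4: RHS = 8, y in [10, 13]  -> 2 point(s)
  x = 6: RHS = 18, y in [8, 15]  -> 2 point(s)
  x = 10: RHS = 12, y in [9, 14]  -> 2 point(s)
  x = 12: RHS = 0, y in [0]  -> 1 point(s)
  x = 14: RHS = 0, y in [0]  -> 1 point(s)
  x = 15: RHS = 8, y in [10, 13]  -> 2 point(s)
  x = 17: RHS = 1, y in [1, 22]  -> 2 point(s)
  x = 20: RHS = 0, y in [0]  -> 1 point(s)
Affine points: 15. Add the point at infinity: total = 16.

#E(F_23) = 16


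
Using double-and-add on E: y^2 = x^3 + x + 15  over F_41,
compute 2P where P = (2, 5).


k = 2 = 10_2 (binary, LSB first: 01)
Double-and-add from P = (2, 5):
  bit 0 = 0: acc unchanged = O
  bit 1 = 1: acc = O + (35, 30) = (35, 30)

2P = (35, 30)


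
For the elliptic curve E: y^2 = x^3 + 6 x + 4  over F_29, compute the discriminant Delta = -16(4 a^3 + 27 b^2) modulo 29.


4 a^3 + 27 b^2 = 4*6^3 + 27*4^2 = 864 + 432 = 1296
Delta = -16 * (1296) = -20736
Delta mod 29 = 28

Delta = 28 (mod 29)


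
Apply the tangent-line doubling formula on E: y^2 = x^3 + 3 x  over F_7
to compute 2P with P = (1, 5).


Doubling: s = (3 x1^2 + a) / (2 y1)
s = (3*1^2 + 3) / (2*5) mod 7 = 2
x3 = s^2 - 2 x1 mod 7 = 2^2 - 2*1 = 2
y3 = s (x1 - x3) - y1 mod 7 = 2 * (1 - 2) - 5 = 0

2P = (2, 0)


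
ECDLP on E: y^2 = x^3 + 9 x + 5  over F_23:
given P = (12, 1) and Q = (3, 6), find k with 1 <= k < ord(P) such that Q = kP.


Enumerate multiples of P until we hit Q = (3, 6):
  1P = (12, 1)
  2P = (3, 17)
  3P = (14, 0)
  4P = (3, 6)
Match found at i = 4.

k = 4


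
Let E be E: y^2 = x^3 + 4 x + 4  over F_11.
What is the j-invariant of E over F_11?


Delta = -16(4 a^3 + 27 b^2) mod 11 = 3
-1728 * (4 a)^3 = -1728 * (4*4)^3 mod 11 = 7
j = 7 * 3^(-1) mod 11 = 6

j = 6 (mod 11)


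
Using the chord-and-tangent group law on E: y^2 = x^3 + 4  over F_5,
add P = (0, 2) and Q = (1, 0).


P != Q, so use the chord formula.
s = (y2 - y1) / (x2 - x1) = (3) / (1) mod 5 = 3
x3 = s^2 - x1 - x2 mod 5 = 3^2 - 0 - 1 = 3
y3 = s (x1 - x3) - y1 mod 5 = 3 * (0 - 3) - 2 = 4

P + Q = (3, 4)


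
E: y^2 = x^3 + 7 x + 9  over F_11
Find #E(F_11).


For each x in F_11, count y with y^2 = x^3 + 7 x + 9 mod 11:
  x = 0: RHS = 9, y in [3, 8]  -> 2 point(s)
  x = 2: RHS = 9, y in [3, 8]  -> 2 point(s)
  x = 5: RHS = 4, y in [2, 9]  -> 2 point(s)
  x = 6: RHS = 3, y in [5, 6]  -> 2 point(s)
  x = 7: RHS = 5, y in [4, 7]  -> 2 point(s)
  x = 8: RHS = 5, y in [4, 7]  -> 2 point(s)
  x = 9: RHS = 9, y in [3, 8]  -> 2 point(s)
  x = 10: RHS = 1, y in [1, 10]  -> 2 point(s)
Affine points: 16. Add the point at infinity: total = 17.

#E(F_11) = 17


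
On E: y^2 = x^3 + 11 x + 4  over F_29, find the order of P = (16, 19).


Compute successive multiples of P until we hit O:
  1P = (16, 19)
  2P = (4, 24)
  3P = (13, 16)
  4P = (1, 25)
  5P = (11, 8)
  6P = (8, 16)
  7P = (21, 19)
  8P = (21, 10)
  ... (continuing to 15P)
  15P = O

ord(P) = 15


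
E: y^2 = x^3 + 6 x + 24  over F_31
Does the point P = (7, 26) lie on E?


Check whether y^2 = x^3 + 6 x + 24 (mod 31) for (x, y) = (7, 26).
LHS: y^2 = 26^2 mod 31 = 25
RHS: x^3 + 6 x + 24 = 7^3 + 6*7 + 24 mod 31 = 6
LHS != RHS

No, not on the curve


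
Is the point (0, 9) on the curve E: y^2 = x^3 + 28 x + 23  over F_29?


Check whether y^2 = x^3 + 28 x + 23 (mod 29) for (x, y) = (0, 9).
LHS: y^2 = 9^2 mod 29 = 23
RHS: x^3 + 28 x + 23 = 0^3 + 28*0 + 23 mod 29 = 23
LHS = RHS

Yes, on the curve


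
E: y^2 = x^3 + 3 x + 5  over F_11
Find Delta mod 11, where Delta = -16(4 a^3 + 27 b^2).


4 a^3 + 27 b^2 = 4*3^3 + 27*5^2 = 108 + 675 = 783
Delta = -16 * (783) = -12528
Delta mod 11 = 1

Delta = 1 (mod 11)


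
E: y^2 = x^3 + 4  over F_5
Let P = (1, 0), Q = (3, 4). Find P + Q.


P != Q, so use the chord formula.
s = (y2 - y1) / (x2 - x1) = (4) / (2) mod 5 = 2
x3 = s^2 - x1 - x2 mod 5 = 2^2 - 1 - 3 = 0
y3 = s (x1 - x3) - y1 mod 5 = 2 * (1 - 0) - 0 = 2

P + Q = (0, 2)


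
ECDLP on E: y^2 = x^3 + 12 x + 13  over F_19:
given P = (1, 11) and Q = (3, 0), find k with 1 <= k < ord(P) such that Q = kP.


Enumerate multiples of P until we hit Q = (3, 0):
  1P = (1, 11)
  2P = (4, 12)
  3P = (12, 17)
  4P = (3, 0)
Match found at i = 4.

k = 4


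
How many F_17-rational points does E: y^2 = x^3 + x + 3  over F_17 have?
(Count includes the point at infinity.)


For each x in F_17, count y with y^2 = x^3 + 1 x + 3 mod 17:
  x = 2: RHS = 13, y in [8, 9]  -> 2 point(s)
  x = 3: RHS = 16, y in [4, 13]  -> 2 point(s)
  x = 6: RHS = 4, y in [2, 15]  -> 2 point(s)
  x = 7: RHS = 13, y in [8, 9]  -> 2 point(s)
  x = 8: RHS = 13, y in [8, 9]  -> 2 point(s)
  x = 11: RHS = 2, y in [6, 11]  -> 2 point(s)
  x = 12: RHS = 9, y in [3, 14]  -> 2 point(s)
  x = 16: RHS = 1, y in [1, 16]  -> 2 point(s)
Affine points: 16. Add the point at infinity: total = 17.

#E(F_17) = 17


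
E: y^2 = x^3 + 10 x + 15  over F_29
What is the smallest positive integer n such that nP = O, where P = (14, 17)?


Compute successive multiples of P until we hit O:
  1P = (14, 17)
  2P = (7, 14)
  3P = (7, 15)
  4P = (14, 12)
  5P = O

ord(P) = 5


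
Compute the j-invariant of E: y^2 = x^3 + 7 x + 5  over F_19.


Delta = -16(4 a^3 + 27 b^2) mod 19 = 4
-1728 * (4 a)^3 = -1728 * (4*7)^3 mod 19 = 7
j = 7 * 4^(-1) mod 19 = 16

j = 16 (mod 19)


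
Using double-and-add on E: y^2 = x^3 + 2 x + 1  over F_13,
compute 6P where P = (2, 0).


k = 6 = 110_2 (binary, LSB first: 011)
Double-and-add from P = (2, 0):
  bit 0 = 0: acc unchanged = O
  bit 1 = 1: acc = O + O = O
  bit 2 = 1: acc = O + O = O

6P = O


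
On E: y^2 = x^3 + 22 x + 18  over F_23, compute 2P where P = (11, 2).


Doubling: s = (3 x1^2 + a) / (2 y1)
s = (3*11^2 + 22) / (2*2) mod 23 = 10
x3 = s^2 - 2 x1 mod 23 = 10^2 - 2*11 = 9
y3 = s (x1 - x3) - y1 mod 23 = 10 * (11 - 9) - 2 = 18

2P = (9, 18)


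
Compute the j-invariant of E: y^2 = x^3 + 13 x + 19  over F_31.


Delta = -16(4 a^3 + 27 b^2) mod 31 = 17
-1728 * (4 a)^3 = -1728 * (4*13)^3 mod 31 = 29
j = 29 * 17^(-1) mod 31 = 9

j = 9 (mod 31)


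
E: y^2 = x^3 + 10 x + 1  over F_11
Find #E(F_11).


For each x in F_11, count y with y^2 = x^3 + 10 x + 1 mod 11:
  x = 0: RHS = 1, y in [1, 10]  -> 2 point(s)
  x = 1: RHS = 1, y in [1, 10]  -> 2 point(s)
  x = 3: RHS = 3, y in [5, 6]  -> 2 point(s)
  x = 5: RHS = 0, y in [0]  -> 1 point(s)
  x = 10: RHS = 1, y in [1, 10]  -> 2 point(s)
Affine points: 9. Add the point at infinity: total = 10.

#E(F_11) = 10


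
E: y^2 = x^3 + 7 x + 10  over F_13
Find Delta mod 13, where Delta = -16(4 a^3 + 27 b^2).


4 a^3 + 27 b^2 = 4*7^3 + 27*10^2 = 1372 + 2700 = 4072
Delta = -16 * (4072) = -65152
Delta mod 13 = 4

Delta = 4 (mod 13)


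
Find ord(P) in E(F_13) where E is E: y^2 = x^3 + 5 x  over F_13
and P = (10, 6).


Compute successive multiples of P until we hit O:
  1P = (10, 6)
  2P = (3, 4)
  3P = (3, 9)
  4P = (10, 7)
  5P = O

ord(P) = 5


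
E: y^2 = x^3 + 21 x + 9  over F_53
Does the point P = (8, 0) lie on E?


Check whether y^2 = x^3 + 21 x + 9 (mod 53) for (x, y) = (8, 0).
LHS: y^2 = 0^2 mod 53 = 0
RHS: x^3 + 21 x + 9 = 8^3 + 21*8 + 9 mod 53 = 0
LHS = RHS

Yes, on the curve


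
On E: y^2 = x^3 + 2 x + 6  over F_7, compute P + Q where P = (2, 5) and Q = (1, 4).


P != Q, so use the chord formula.
s = (y2 - y1) / (x2 - x1) = (6) / (6) mod 7 = 1
x3 = s^2 - x1 - x2 mod 7 = 1^2 - 2 - 1 = 5
y3 = s (x1 - x3) - y1 mod 7 = 1 * (2 - 5) - 5 = 6

P + Q = (5, 6)


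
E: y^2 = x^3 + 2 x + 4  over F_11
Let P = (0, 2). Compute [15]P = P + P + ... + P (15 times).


k = 15 = 1111_2 (binary, LSB first: 1111)
Double-and-add from P = (0, 2):
  bit 0 = 1: acc = O + (0, 2) = (0, 2)
  bit 1 = 1: acc = (0, 2) + (3, 2) = (8, 9)
  bit 2 = 1: acc = (8, 9) + (6, 1) = (2, 4)
  bit 3 = 1: acc = (2, 4) + (10, 10) = (3, 9)

15P = (3, 9)


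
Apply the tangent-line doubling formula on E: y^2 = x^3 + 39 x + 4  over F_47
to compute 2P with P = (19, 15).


Doubling: s = (3 x1^2 + a) / (2 y1)
s = (3*19^2 + 39) / (2*15) mod 47 = 28
x3 = s^2 - 2 x1 mod 47 = 28^2 - 2*19 = 41
y3 = s (x1 - x3) - y1 mod 47 = 28 * (19 - 41) - 15 = 27

2P = (41, 27)


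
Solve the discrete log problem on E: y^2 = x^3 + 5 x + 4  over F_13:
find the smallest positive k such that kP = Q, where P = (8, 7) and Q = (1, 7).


Enumerate multiples of P until we hit Q = (1, 7):
  1P = (8, 7)
  2P = (1, 7)
Match found at i = 2.

k = 2


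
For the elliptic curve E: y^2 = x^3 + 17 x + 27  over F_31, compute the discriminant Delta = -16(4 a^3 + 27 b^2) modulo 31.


4 a^3 + 27 b^2 = 4*17^3 + 27*27^2 = 19652 + 19683 = 39335
Delta = -16 * (39335) = -629360
Delta mod 31 = 2

Delta = 2 (mod 31)


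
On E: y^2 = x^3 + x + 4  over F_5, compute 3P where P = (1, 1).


k = 3 = 11_2 (binary, LSB first: 11)
Double-and-add from P = (1, 1):
  bit 0 = 1: acc = O + (1, 1) = (1, 1)
  bit 1 = 1: acc = (1, 1) + (2, 2) = (3, 2)

3P = (3, 2)


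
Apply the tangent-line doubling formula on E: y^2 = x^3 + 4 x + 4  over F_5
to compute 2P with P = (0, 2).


Doubling: s = (3 x1^2 + a) / (2 y1)
s = (3*0^2 + 4) / (2*2) mod 5 = 1
x3 = s^2 - 2 x1 mod 5 = 1^2 - 2*0 = 1
y3 = s (x1 - x3) - y1 mod 5 = 1 * (0 - 1) - 2 = 2

2P = (1, 2)


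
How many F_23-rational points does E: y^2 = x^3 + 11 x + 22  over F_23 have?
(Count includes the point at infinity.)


For each x in F_23, count y with y^2 = x^3 + 11 x + 22 mod 23:
  x = 2: RHS = 6, y in [11, 12]  -> 2 point(s)
  x = 3: RHS = 13, y in [6, 17]  -> 2 point(s)
  x = 5: RHS = 18, y in [8, 15]  -> 2 point(s)
  x = 8: RHS = 1, y in [1, 22]  -> 2 point(s)
  x = 11: RHS = 2, y in [5, 18]  -> 2 point(s)
  x = 13: RHS = 16, y in [4, 19]  -> 2 point(s)
  x = 16: RHS = 16, y in [4, 19]  -> 2 point(s)
  x = 17: RHS = 16, y in [4, 19]  -> 2 point(s)
  x = 18: RHS = 3, y in [7, 16]  -> 2 point(s)
  x = 19: RHS = 6, y in [11, 12]  -> 2 point(s)
  x = 20: RHS = 8, y in [10, 13]  -> 2 point(s)
Affine points: 22. Add the point at infinity: total = 23.

#E(F_23) = 23


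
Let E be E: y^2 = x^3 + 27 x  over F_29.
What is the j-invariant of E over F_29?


Delta = -16(4 a^3 + 27 b^2) mod 29 = 19
-1728 * (4 a)^3 = -1728 * (4*27)^3 mod 29 = 4
j = 4 * 19^(-1) mod 29 = 17

j = 17 (mod 29)


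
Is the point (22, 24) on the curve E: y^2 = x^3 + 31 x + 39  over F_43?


Check whether y^2 = x^3 + 31 x + 39 (mod 43) for (x, y) = (22, 24).
LHS: y^2 = 24^2 mod 43 = 17
RHS: x^3 + 31 x + 39 = 22^3 + 31*22 + 39 mod 43 = 17
LHS = RHS

Yes, on the curve


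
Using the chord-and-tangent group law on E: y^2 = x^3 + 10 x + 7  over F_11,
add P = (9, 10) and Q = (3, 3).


P != Q, so use the chord formula.
s = (y2 - y1) / (x2 - x1) = (4) / (5) mod 11 = 3
x3 = s^2 - x1 - x2 mod 11 = 3^2 - 9 - 3 = 8
y3 = s (x1 - x3) - y1 mod 11 = 3 * (9 - 8) - 10 = 4

P + Q = (8, 4)


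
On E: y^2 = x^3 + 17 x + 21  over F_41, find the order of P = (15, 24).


Compute successive multiples of P until we hit O:
  1P = (15, 24)
  2P = (9, 1)
  3P = (26, 9)
  4P = (31, 9)
  5P = (38, 36)
  6P = (34, 16)
  7P = (25, 32)
  8P = (0, 29)
  ... (continuing to 50P)
  50P = O

ord(P) = 50


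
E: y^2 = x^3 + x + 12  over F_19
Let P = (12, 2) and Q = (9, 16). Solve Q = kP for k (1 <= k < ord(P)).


Enumerate multiples of P until we hit Q = (9, 16):
  1P = (12, 2)
  2P = (15, 1)
  3P = (9, 16)
Match found at i = 3.

k = 3


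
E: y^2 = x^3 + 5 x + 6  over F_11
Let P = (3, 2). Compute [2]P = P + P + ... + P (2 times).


k = 2 = 10_2 (binary, LSB first: 01)
Double-and-add from P = (3, 2):
  bit 0 = 0: acc unchanged = O
  bit 1 = 1: acc = O + (3, 9) = (3, 9)

2P = (3, 9)


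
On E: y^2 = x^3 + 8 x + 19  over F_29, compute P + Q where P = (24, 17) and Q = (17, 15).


P != Q, so use the chord formula.
s = (y2 - y1) / (x2 - x1) = (27) / (22) mod 29 = 21
x3 = s^2 - x1 - x2 mod 29 = 21^2 - 24 - 17 = 23
y3 = s (x1 - x3) - y1 mod 29 = 21 * (24 - 23) - 17 = 4

P + Q = (23, 4)


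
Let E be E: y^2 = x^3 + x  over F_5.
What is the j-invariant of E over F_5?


Delta = -16(4 a^3 + 27 b^2) mod 5 = 1
-1728 * (4 a)^3 = -1728 * (4*1)^3 mod 5 = 3
j = 3 * 1^(-1) mod 5 = 3

j = 3 (mod 5)


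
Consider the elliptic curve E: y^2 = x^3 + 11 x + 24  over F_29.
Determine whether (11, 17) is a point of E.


Check whether y^2 = x^3 + 11 x + 24 (mod 29) for (x, y) = (11, 17).
LHS: y^2 = 17^2 mod 29 = 28
RHS: x^3 + 11 x + 24 = 11^3 + 11*11 + 24 mod 29 = 26
LHS != RHS

No, not on the curve


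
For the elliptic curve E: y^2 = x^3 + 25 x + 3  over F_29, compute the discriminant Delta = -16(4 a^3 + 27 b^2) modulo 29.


4 a^3 + 27 b^2 = 4*25^3 + 27*3^2 = 62500 + 243 = 62743
Delta = -16 * (62743) = -1003888
Delta mod 29 = 5

Delta = 5 (mod 29)


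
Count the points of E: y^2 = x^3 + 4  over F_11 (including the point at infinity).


For each x in F_11, count y with y^2 = x^3 + 0 x + 4 mod 11:
  x = 0: RHS = 4, y in [2, 9]  -> 2 point(s)
  x = 1: RHS = 5, y in [4, 7]  -> 2 point(s)
  x = 2: RHS = 1, y in [1, 10]  -> 2 point(s)
  x = 3: RHS = 9, y in [3, 8]  -> 2 point(s)
  x = 6: RHS = 0, y in [0]  -> 1 point(s)
  x = 10: RHS = 3, y in [5, 6]  -> 2 point(s)
Affine points: 11. Add the point at infinity: total = 12.

#E(F_11) = 12


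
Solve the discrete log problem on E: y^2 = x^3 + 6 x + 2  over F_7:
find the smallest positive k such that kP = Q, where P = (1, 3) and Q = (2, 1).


Enumerate multiples of P until we hit Q = (2, 1):
  1P = (1, 3)
  2P = (2, 6)
  3P = (6, 3)
  4P = (0, 4)
  5P = (0, 3)
  6P = (6, 4)
  7P = (2, 1)
Match found at i = 7.

k = 7


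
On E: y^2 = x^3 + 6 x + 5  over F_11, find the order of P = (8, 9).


Compute successive multiples of P until we hit O:
  1P = (8, 9)
  2P = (6, 2)
  3P = (1, 10)
  4P = (0, 4)
  5P = (7, 4)
  6P = (10, 3)
  7P = (2, 6)
  8P = (4, 4)
  ... (continuing to 17P)
  17P = O

ord(P) = 17


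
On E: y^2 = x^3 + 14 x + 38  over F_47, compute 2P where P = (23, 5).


Doubling: s = (3 x1^2 + a) / (2 y1)
s = (3*23^2 + 14) / (2*5) mod 47 = 5
x3 = s^2 - 2 x1 mod 47 = 5^2 - 2*23 = 26
y3 = s (x1 - x3) - y1 mod 47 = 5 * (23 - 26) - 5 = 27

2P = (26, 27)


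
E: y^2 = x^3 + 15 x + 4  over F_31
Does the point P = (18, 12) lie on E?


Check whether y^2 = x^3 + 15 x + 4 (mod 31) for (x, y) = (18, 12).
LHS: y^2 = 12^2 mod 31 = 20
RHS: x^3 + 15 x + 4 = 18^3 + 15*18 + 4 mod 31 = 30
LHS != RHS

No, not on the curve


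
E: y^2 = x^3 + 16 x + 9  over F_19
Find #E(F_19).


For each x in F_19, count y with y^2 = x^3 + 16 x + 9 mod 19:
  x = 0: RHS = 9, y in [3, 16]  -> 2 point(s)
  x = 1: RHS = 7, y in [8, 11]  -> 2 point(s)
  x = 2: RHS = 11, y in [7, 12]  -> 2 point(s)
  x = 4: RHS = 4, y in [2, 17]  -> 2 point(s)
  x = 5: RHS = 5, y in [9, 10]  -> 2 point(s)
  x = 6: RHS = 17, y in [6, 13]  -> 2 point(s)
  x = 13: RHS = 1, y in [1, 18]  -> 2 point(s)
  x = 17: RHS = 7, y in [8, 11]  -> 2 point(s)
  x = 18: RHS = 11, y in [7, 12]  -> 2 point(s)
Affine points: 18. Add the point at infinity: total = 19.

#E(F_19) = 19


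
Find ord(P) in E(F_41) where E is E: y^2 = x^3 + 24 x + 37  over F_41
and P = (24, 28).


Compute successive multiples of P until we hit O:
  1P = (24, 28)
  2P = (38, 26)
  3P = (15, 0)
  4P = (38, 15)
  5P = (24, 13)
  6P = O

ord(P) = 6


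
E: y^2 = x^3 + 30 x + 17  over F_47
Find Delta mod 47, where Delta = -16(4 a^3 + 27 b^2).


4 a^3 + 27 b^2 = 4*30^3 + 27*17^2 = 108000 + 7803 = 115803
Delta = -16 * (115803) = -1852848
Delta mod 47 = 33

Delta = 33 (mod 47)


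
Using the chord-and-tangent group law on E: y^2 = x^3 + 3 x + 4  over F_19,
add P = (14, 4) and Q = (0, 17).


P != Q, so use the chord formula.
s = (y2 - y1) / (x2 - x1) = (13) / (5) mod 19 = 14
x3 = s^2 - x1 - x2 mod 19 = 14^2 - 14 - 0 = 11
y3 = s (x1 - x3) - y1 mod 19 = 14 * (14 - 11) - 4 = 0

P + Q = (11, 0)


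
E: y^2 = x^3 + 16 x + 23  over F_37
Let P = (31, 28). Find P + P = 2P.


Doubling: s = (3 x1^2 + a) / (2 y1)
s = (3*31^2 + 16) / (2*28) mod 37 = 26
x3 = s^2 - 2 x1 mod 37 = 26^2 - 2*31 = 22
y3 = s (x1 - x3) - y1 mod 37 = 26 * (31 - 22) - 28 = 21

2P = (22, 21)


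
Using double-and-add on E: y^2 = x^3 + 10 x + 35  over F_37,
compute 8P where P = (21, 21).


k = 8 = 1000_2 (binary, LSB first: 0001)
Double-and-add from P = (21, 21):
  bit 0 = 0: acc unchanged = O
  bit 1 = 0: acc unchanged = O
  bit 2 = 0: acc unchanged = O
  bit 3 = 1: acc = O + (14, 12) = (14, 12)

8P = (14, 12)


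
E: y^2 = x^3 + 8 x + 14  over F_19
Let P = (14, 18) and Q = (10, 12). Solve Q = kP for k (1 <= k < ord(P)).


Enumerate multiples of P until we hit Q = (10, 12):
  1P = (14, 18)
  2P = (8, 18)
  3P = (16, 1)
  4P = (9, 6)
  5P = (1, 17)
  6P = (13, 4)
  7P = (17, 16)
  8P = (18, 10)
  9P = (10, 12)
Match found at i = 9.

k = 9


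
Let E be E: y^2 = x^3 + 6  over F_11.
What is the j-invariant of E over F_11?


Delta = -16(4 a^3 + 27 b^2) mod 11 = 2
-1728 * (4 a)^3 = -1728 * (4*0)^3 mod 11 = 0
j = 0 * 2^(-1) mod 11 = 0

j = 0 (mod 11)


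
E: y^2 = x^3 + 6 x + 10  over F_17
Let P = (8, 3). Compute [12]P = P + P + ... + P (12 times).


k = 12 = 1100_2 (binary, LSB first: 0011)
Double-and-add from P = (8, 3):
  bit 0 = 0: acc unchanged = O
  bit 1 = 0: acc unchanged = O
  bit 2 = 1: acc = O + (14, 4) = (14, 4)
  bit 3 = 1: acc = (14, 4) + (10, 4) = (10, 13)

12P = (10, 13)


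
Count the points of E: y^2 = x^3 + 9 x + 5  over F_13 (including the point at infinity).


For each x in F_13, count y with y^2 = x^3 + 9 x + 5 mod 13:
  x = 4: RHS = 1, y in [1, 12]  -> 2 point(s)
  x = 8: RHS = 4, y in [2, 11]  -> 2 point(s)
  x = 9: RHS = 9, y in [3, 10]  -> 2 point(s)
  x = 10: RHS = 3, y in [4, 9]  -> 2 point(s)
Affine points: 8. Add the point at infinity: total = 9.

#E(F_13) = 9


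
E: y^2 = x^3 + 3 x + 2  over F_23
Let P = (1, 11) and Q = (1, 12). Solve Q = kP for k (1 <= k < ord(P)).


Enumerate multiples of P until we hit Q = (1, 12):
  1P = (1, 11)
  2P = (11, 3)
  3P = (19, 8)
  4P = (19, 15)
  5P = (11, 20)
  6P = (1, 12)
Match found at i = 6.

k = 6


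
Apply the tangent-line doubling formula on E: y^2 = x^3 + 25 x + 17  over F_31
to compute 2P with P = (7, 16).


Doubling: s = (3 x1^2 + a) / (2 y1)
s = (3*7^2 + 25) / (2*16) mod 31 = 17
x3 = s^2 - 2 x1 mod 31 = 17^2 - 2*7 = 27
y3 = s (x1 - x3) - y1 mod 31 = 17 * (7 - 27) - 16 = 16

2P = (27, 16)


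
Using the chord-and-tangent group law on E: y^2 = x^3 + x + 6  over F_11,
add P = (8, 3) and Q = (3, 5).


P != Q, so use the chord formula.
s = (y2 - y1) / (x2 - x1) = (2) / (6) mod 11 = 4
x3 = s^2 - x1 - x2 mod 11 = 4^2 - 8 - 3 = 5
y3 = s (x1 - x3) - y1 mod 11 = 4 * (8 - 5) - 3 = 9

P + Q = (5, 9)


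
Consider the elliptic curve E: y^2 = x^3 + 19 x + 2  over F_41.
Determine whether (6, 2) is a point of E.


Check whether y^2 = x^3 + 19 x + 2 (mod 41) for (x, y) = (6, 2).
LHS: y^2 = 2^2 mod 41 = 4
RHS: x^3 + 19 x + 2 = 6^3 + 19*6 + 2 mod 41 = 4
LHS = RHS

Yes, on the curve


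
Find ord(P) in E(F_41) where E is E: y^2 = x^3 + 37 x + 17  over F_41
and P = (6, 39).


Compute successive multiples of P until we hit O:
  1P = (6, 39)
  2P = (8, 13)
  3P = (32, 12)
  4P = (21, 16)
  5P = (22, 32)
  6P = (22, 9)
  7P = (21, 25)
  8P = (32, 29)
  ... (continuing to 11P)
  11P = O

ord(P) = 11


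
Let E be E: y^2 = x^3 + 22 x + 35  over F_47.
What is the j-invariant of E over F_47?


Delta = -16(4 a^3 + 27 b^2) mod 47 = 1
-1728 * (4 a)^3 = -1728 * (4*22)^3 mod 47 = 21
j = 21 * 1^(-1) mod 47 = 21

j = 21 (mod 47)


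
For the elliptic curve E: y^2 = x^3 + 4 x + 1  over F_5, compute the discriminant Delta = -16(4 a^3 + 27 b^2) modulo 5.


4 a^3 + 27 b^2 = 4*4^3 + 27*1^2 = 256 + 27 = 283
Delta = -16 * (283) = -4528
Delta mod 5 = 2

Delta = 2 (mod 5)


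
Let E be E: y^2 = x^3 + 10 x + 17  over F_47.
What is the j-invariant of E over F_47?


Delta = -16(4 a^3 + 27 b^2) mod 47 = 45
-1728 * (4 a)^3 = -1728 * (4*10)^3 mod 47 = 34
j = 34 * 45^(-1) mod 47 = 30

j = 30 (mod 47)


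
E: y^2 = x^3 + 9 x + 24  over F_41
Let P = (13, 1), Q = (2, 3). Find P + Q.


P != Q, so use the chord formula.
s = (y2 - y1) / (x2 - x1) = (2) / (30) mod 41 = 11
x3 = s^2 - x1 - x2 mod 41 = 11^2 - 13 - 2 = 24
y3 = s (x1 - x3) - y1 mod 41 = 11 * (13 - 24) - 1 = 1

P + Q = (24, 1)


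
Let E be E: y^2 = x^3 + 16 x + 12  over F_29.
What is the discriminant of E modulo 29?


4 a^3 + 27 b^2 = 4*16^3 + 27*12^2 = 16384 + 3888 = 20272
Delta = -16 * (20272) = -324352
Delta mod 29 = 13

Delta = 13 (mod 29)


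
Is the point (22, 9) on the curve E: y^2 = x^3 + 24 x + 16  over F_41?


Check whether y^2 = x^3 + 24 x + 16 (mod 41) for (x, y) = (22, 9).
LHS: y^2 = 9^2 mod 41 = 40
RHS: x^3 + 24 x + 16 = 22^3 + 24*22 + 16 mod 41 = 40
LHS = RHS

Yes, on the curve


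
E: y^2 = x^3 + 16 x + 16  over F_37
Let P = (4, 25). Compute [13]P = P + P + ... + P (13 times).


k = 13 = 1101_2 (binary, LSB first: 1011)
Double-and-add from P = (4, 25):
  bit 0 = 1: acc = O + (4, 25) = (4, 25)
  bit 1 = 0: acc unchanged = (4, 25)
  bit 2 = 1: acc = (4, 25) + (22, 8) = (20, 23)
  bit 3 = 1: acc = (20, 23) + (19, 36) = (19, 1)

13P = (19, 1)


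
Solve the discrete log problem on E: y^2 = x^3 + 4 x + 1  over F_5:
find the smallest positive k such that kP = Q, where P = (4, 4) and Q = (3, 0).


Enumerate multiples of P until we hit Q = (3, 0):
  1P = (4, 4)
  2P = (3, 0)
Match found at i = 2.

k = 2


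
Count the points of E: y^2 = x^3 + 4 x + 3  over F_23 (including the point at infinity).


For each x in F_23, count y with y^2 = x^3 + 4 x + 3 mod 23:
  x = 0: RHS = 3, y in [7, 16]  -> 2 point(s)
  x = 1: RHS = 8, y in [10, 13]  -> 2 point(s)
  x = 6: RHS = 13, y in [6, 17]  -> 2 point(s)
  x = 7: RHS = 6, y in [11, 12]  -> 2 point(s)
  x = 8: RHS = 18, y in [8, 15]  -> 2 point(s)
  x = 9: RHS = 9, y in [3, 20]  -> 2 point(s)
  x = 10: RHS = 8, y in [10, 13]  -> 2 point(s)
  x = 12: RHS = 8, y in [10, 13]  -> 2 point(s)
  x = 16: RHS = 0, y in [0]  -> 1 point(s)
  x = 17: RHS = 16, y in [4, 19]  -> 2 point(s)
Affine points: 19. Add the point at infinity: total = 20.

#E(F_23) = 20


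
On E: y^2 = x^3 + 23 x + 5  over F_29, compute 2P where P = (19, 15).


Doubling: s = (3 x1^2 + a) / (2 y1)
s = (3*19^2 + 23) / (2*15) mod 29 = 4
x3 = s^2 - 2 x1 mod 29 = 4^2 - 2*19 = 7
y3 = s (x1 - x3) - y1 mod 29 = 4 * (19 - 7) - 15 = 4

2P = (7, 4)


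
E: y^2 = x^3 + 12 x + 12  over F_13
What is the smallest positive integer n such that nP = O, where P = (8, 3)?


Compute successive multiples of P until we hit O:
  1P = (8, 3)
  2P = (9, 2)
  3P = (10, 12)
  4P = (12, 5)
  5P = (3, 6)
  6P = (6, 1)
  7P = (0, 5)
  8P = (1, 5)
  ... (continuing to 19P)
  19P = O

ord(P) = 19


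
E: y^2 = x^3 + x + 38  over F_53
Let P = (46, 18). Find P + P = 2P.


Doubling: s = (3 x1^2 + a) / (2 y1)
s = (3*46^2 + 1) / (2*18) mod 53 = 10
x3 = s^2 - 2 x1 mod 53 = 10^2 - 2*46 = 8
y3 = s (x1 - x3) - y1 mod 53 = 10 * (46 - 8) - 18 = 44

2P = (8, 44)


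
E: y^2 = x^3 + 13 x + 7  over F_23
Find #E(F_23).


For each x in F_23, count y with y^2 = x^3 + 13 x + 7 mod 23:
  x = 2: RHS = 18, y in [8, 15]  -> 2 point(s)
  x = 3: RHS = 4, y in [2, 21]  -> 2 point(s)
  x = 4: RHS = 8, y in [10, 13]  -> 2 point(s)
  x = 5: RHS = 13, y in [6, 17]  -> 2 point(s)
  x = 6: RHS = 2, y in [5, 18]  -> 2 point(s)
  x = 7: RHS = 4, y in [2, 21]  -> 2 point(s)
  x = 8: RHS = 2, y in [5, 18]  -> 2 point(s)
  x = 9: RHS = 2, y in [5, 18]  -> 2 point(s)
  x = 11: RHS = 9, y in [3, 20]  -> 2 point(s)
  x = 13: RHS = 4, y in [2, 21]  -> 2 point(s)
  x = 14: RHS = 12, y in [9, 14]  -> 2 point(s)
  x = 15: RHS = 12, y in [9, 14]  -> 2 point(s)
  x = 17: RHS = 12, y in [9, 14]  -> 2 point(s)
  x = 18: RHS = 1, y in [1, 22]  -> 2 point(s)
  x = 19: RHS = 6, y in [11, 12]  -> 2 point(s)
  x = 22: RHS = 16, y in [4, 19]  -> 2 point(s)
Affine points: 32. Add the point at infinity: total = 33.

#E(F_23) = 33


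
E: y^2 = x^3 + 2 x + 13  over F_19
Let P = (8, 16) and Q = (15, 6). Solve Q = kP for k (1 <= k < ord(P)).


Enumerate multiples of P until we hit Q = (15, 6):
  1P = (8, 16)
  2P = (14, 7)
  3P = (4, 16)
  4P = (7, 3)
  5P = (2, 5)
  6P = (15, 6)
Match found at i = 6.

k = 6


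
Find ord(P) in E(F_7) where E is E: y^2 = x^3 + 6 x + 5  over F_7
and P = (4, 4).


Compute successive multiples of P until we hit O:
  1P = (4, 4)
  2P = (3, 1)
  3P = (2, 2)
  4P = (2, 5)
  5P = (3, 6)
  6P = (4, 3)
  7P = O

ord(P) = 7


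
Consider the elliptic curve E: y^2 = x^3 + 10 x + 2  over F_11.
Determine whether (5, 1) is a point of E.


Check whether y^2 = x^3 + 10 x + 2 (mod 11) for (x, y) = (5, 1).
LHS: y^2 = 1^2 mod 11 = 1
RHS: x^3 + 10 x + 2 = 5^3 + 10*5 + 2 mod 11 = 1
LHS = RHS

Yes, on the curve


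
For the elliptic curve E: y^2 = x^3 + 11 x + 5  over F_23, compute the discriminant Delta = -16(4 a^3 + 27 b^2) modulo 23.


4 a^3 + 27 b^2 = 4*11^3 + 27*5^2 = 5324 + 675 = 5999
Delta = -16 * (5999) = -95984
Delta mod 23 = 18

Delta = 18 (mod 23)


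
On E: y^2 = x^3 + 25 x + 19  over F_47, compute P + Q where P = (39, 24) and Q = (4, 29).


P != Q, so use the chord formula.
s = (y2 - y1) / (x2 - x1) = (5) / (12) mod 47 = 20
x3 = s^2 - x1 - x2 mod 47 = 20^2 - 39 - 4 = 28
y3 = s (x1 - x3) - y1 mod 47 = 20 * (39 - 28) - 24 = 8

P + Q = (28, 8)


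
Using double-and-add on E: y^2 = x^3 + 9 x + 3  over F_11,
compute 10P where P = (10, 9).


k = 10 = 1010_2 (binary, LSB first: 0101)
Double-and-add from P = (10, 9):
  bit 0 = 0: acc unchanged = O
  bit 1 = 1: acc = O + (0, 5) = (0, 5)
  bit 2 = 0: acc unchanged = (0, 5)
  bit 3 = 1: acc = (0, 5) + (6, 3) = (10, 2)

10P = (10, 2)


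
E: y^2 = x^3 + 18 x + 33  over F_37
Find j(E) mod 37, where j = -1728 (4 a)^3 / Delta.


Delta = -16(4 a^3 + 27 b^2) mod 37 = 15
-1728 * (4 a)^3 = -1728 * (4*18)^3 mod 37 = 23
j = 23 * 15^(-1) mod 37 = 4

j = 4 (mod 37)


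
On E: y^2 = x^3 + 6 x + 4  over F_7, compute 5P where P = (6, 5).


k = 5 = 101_2 (binary, LSB first: 101)
Double-and-add from P = (6, 5):
  bit 0 = 1: acc = O + (6, 5) = (6, 5)
  bit 1 = 0: acc unchanged = (6, 5)
  bit 2 = 1: acc = (6, 5) + (0, 2) = (3, 0)

5P = (3, 0)


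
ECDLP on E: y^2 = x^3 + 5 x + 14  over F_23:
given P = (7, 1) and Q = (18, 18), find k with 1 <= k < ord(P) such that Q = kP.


Enumerate multiples of P until we hit Q = (18, 18):
  1P = (7, 1)
  2P = (12, 10)
  3P = (10, 12)
  4P = (22, 13)
  5P = (2, 3)
  6P = (16, 21)
  7P = (18, 18)
Match found at i = 7.

k = 7


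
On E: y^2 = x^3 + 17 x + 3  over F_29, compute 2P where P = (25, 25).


Doubling: s = (3 x1^2 + a) / (2 y1)
s = (3*25^2 + 17) / (2*25) mod 29 = 10
x3 = s^2 - 2 x1 mod 29 = 10^2 - 2*25 = 21
y3 = s (x1 - x3) - y1 mod 29 = 10 * (25 - 21) - 25 = 15

2P = (21, 15)


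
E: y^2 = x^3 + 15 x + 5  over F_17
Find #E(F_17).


For each x in F_17, count y with y^2 = x^3 + 15 x + 5 mod 17:
  x = 1: RHS = 4, y in [2, 15]  -> 2 point(s)
  x = 2: RHS = 9, y in [3, 14]  -> 2 point(s)
  x = 3: RHS = 9, y in [3, 14]  -> 2 point(s)
  x = 5: RHS = 1, y in [1, 16]  -> 2 point(s)
  x = 8: RHS = 8, y in [5, 12]  -> 2 point(s)
  x = 9: RHS = 2, y in [6, 11]  -> 2 point(s)
  x = 10: RHS = 16, y in [4, 13]  -> 2 point(s)
  x = 12: RHS = 9, y in [3, 14]  -> 2 point(s)
  x = 13: RHS = 0, y in [0]  -> 1 point(s)
  x = 14: RHS = 1, y in [1, 16]  -> 2 point(s)
  x = 15: RHS = 1, y in [1, 16]  -> 2 point(s)
Affine points: 21. Add the point at infinity: total = 22.

#E(F_17) = 22


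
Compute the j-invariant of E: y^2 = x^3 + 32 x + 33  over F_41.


Delta = -16(4 a^3 + 27 b^2) mod 41 = 25
-1728 * (4 a)^3 = -1728 * (4*32)^3 mod 41 = 29
j = 29 * 25^(-1) mod 41 = 11

j = 11 (mod 41)


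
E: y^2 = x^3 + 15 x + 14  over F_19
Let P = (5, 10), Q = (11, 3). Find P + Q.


P != Q, so use the chord formula.
s = (y2 - y1) / (x2 - x1) = (12) / (6) mod 19 = 2
x3 = s^2 - x1 - x2 mod 19 = 2^2 - 5 - 11 = 7
y3 = s (x1 - x3) - y1 mod 19 = 2 * (5 - 7) - 10 = 5

P + Q = (7, 5)


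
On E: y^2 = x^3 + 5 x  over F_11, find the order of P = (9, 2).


Compute successive multiples of P until we hit O:
  1P = (9, 2)
  2P = (9, 9)
  3P = O

ord(P) = 3


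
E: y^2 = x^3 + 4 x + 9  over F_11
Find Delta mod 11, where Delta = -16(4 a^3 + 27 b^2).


4 a^3 + 27 b^2 = 4*4^3 + 27*9^2 = 256 + 2187 = 2443
Delta = -16 * (2443) = -39088
Delta mod 11 = 6

Delta = 6 (mod 11)


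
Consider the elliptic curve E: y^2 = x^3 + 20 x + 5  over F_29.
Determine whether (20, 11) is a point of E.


Check whether y^2 = x^3 + 20 x + 5 (mod 29) for (x, y) = (20, 11).
LHS: y^2 = 11^2 mod 29 = 5
RHS: x^3 + 20 x + 5 = 20^3 + 20*20 + 5 mod 29 = 24
LHS != RHS

No, not on the curve


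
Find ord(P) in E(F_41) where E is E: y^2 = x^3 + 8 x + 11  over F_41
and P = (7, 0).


Compute successive multiples of P until we hit O:
  1P = (7, 0)
  2P = O

ord(P) = 2


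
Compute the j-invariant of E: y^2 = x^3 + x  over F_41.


Delta = -16(4 a^3 + 27 b^2) mod 41 = 18
-1728 * (4 a)^3 = -1728 * (4*1)^3 mod 41 = 26
j = 26 * 18^(-1) mod 41 = 6

j = 6 (mod 41)


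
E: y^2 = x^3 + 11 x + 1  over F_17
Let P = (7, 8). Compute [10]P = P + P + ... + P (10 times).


k = 10 = 1010_2 (binary, LSB first: 0101)
Double-and-add from P = (7, 8):
  bit 0 = 0: acc unchanged = O
  bit 1 = 1: acc = O + (11, 12) = (11, 12)
  bit 2 = 0: acc unchanged = (11, 12)
  bit 3 = 1: acc = (11, 12) + (1, 8) = (14, 14)

10P = (14, 14)


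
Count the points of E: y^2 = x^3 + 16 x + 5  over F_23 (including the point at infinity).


For each x in F_23, count y with y^2 = x^3 + 16 x + 5 mod 23:
  x = 4: RHS = 18, y in [8, 15]  -> 2 point(s)
  x = 5: RHS = 3, y in [7, 16]  -> 2 point(s)
  x = 6: RHS = 18, y in [8, 15]  -> 2 point(s)
  x = 7: RHS = 0, y in [0]  -> 1 point(s)
  x = 8: RHS = 1, y in [1, 22]  -> 2 point(s)
  x = 9: RHS = 4, y in [2, 21]  -> 2 point(s)
  x = 12: RHS = 16, y in [4, 19]  -> 2 point(s)
  x = 13: RHS = 18, y in [8, 15]  -> 2 point(s)
  x = 14: RHS = 6, y in [11, 12]  -> 2 point(s)
  x = 15: RHS = 9, y in [3, 20]  -> 2 point(s)
Affine points: 19. Add the point at infinity: total = 20.

#E(F_23) = 20


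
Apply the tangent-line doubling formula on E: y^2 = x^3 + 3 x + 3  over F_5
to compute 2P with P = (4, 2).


Doubling: s = (3 x1^2 + a) / (2 y1)
s = (3*4^2 + 3) / (2*2) mod 5 = 4
x3 = s^2 - 2 x1 mod 5 = 4^2 - 2*4 = 3
y3 = s (x1 - x3) - y1 mod 5 = 4 * (4 - 3) - 2 = 2

2P = (3, 2)


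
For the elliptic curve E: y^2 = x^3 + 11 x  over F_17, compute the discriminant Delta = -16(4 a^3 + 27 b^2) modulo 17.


4 a^3 + 27 b^2 = 4*11^3 + 27*0^2 = 5324 + 0 = 5324
Delta = -16 * (5324) = -85184
Delta mod 17 = 3

Delta = 3 (mod 17)


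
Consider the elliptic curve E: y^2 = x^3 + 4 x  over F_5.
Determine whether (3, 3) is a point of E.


Check whether y^2 = x^3 + 4 x + 0 (mod 5) for (x, y) = (3, 3).
LHS: y^2 = 3^2 mod 5 = 4
RHS: x^3 + 4 x + 0 = 3^3 + 4*3 + 0 mod 5 = 4
LHS = RHS

Yes, on the curve


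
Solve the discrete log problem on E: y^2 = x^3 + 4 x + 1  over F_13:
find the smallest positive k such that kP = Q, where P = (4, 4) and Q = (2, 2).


Enumerate multiples of P until we hit Q = (2, 2):
  1P = (4, 4)
  2P = (5, 9)
  3P = (3, 1)
  4P = (2, 2)
Match found at i = 4.

k = 4


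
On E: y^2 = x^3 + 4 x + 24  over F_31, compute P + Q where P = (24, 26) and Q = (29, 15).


P != Q, so use the chord formula.
s = (y2 - y1) / (x2 - x1) = (20) / (5) mod 31 = 4
x3 = s^2 - x1 - x2 mod 31 = 4^2 - 24 - 29 = 25
y3 = s (x1 - x3) - y1 mod 31 = 4 * (24 - 25) - 26 = 1

P + Q = (25, 1)


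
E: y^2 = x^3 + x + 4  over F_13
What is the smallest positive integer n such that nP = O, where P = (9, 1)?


Compute successive multiples of P until we hit O:
  1P = (9, 1)
  2P = (7, 9)
  3P = (0, 2)
  4P = (0, 11)
  5P = (7, 4)
  6P = (9, 12)
  7P = O

ord(P) = 7


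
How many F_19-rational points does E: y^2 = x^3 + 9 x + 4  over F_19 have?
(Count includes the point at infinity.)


For each x in F_19, count y with y^2 = x^3 + 9 x + 4 mod 19:
  x = 0: RHS = 4, y in [2, 17]  -> 2 point(s)
  x = 2: RHS = 11, y in [7, 12]  -> 2 point(s)
  x = 3: RHS = 1, y in [1, 18]  -> 2 point(s)
  x = 4: RHS = 9, y in [3, 16]  -> 2 point(s)
  x = 7: RHS = 11, y in [7, 12]  -> 2 point(s)
  x = 9: RHS = 16, y in [4, 15]  -> 2 point(s)
  x = 10: RHS = 11, y in [7, 12]  -> 2 point(s)
  x = 11: RHS = 9, y in [3, 16]  -> 2 point(s)
  x = 12: RHS = 16, y in [4, 15]  -> 2 point(s)
  x = 13: RHS = 0, y in [0]  -> 1 point(s)
  x = 14: RHS = 5, y in [9, 10]  -> 2 point(s)
  x = 16: RHS = 7, y in [8, 11]  -> 2 point(s)
  x = 17: RHS = 16, y in [4, 15]  -> 2 point(s)
Affine points: 25. Add the point at infinity: total = 26.

#E(F_19) = 26
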